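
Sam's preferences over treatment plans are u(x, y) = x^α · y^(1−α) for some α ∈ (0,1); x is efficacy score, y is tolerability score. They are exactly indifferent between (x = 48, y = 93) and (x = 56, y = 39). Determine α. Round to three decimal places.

α ≈ 0.849

Set the two utilities equal: 48^α·93^(1−α) = 56^α·39^(1−α).
Taking logs: α·ln 48 + (1−α)·ln 93 = α·ln 56 + (1−α)·ln 39, i.e. α·-0.154151 = (1−α)·-0.869038.
With A = -0.154151 and B = -0.869038: α·A = (1−α)·B, so α = B/(A+B) = -0.869038/-1.023189 ≈ 0.849.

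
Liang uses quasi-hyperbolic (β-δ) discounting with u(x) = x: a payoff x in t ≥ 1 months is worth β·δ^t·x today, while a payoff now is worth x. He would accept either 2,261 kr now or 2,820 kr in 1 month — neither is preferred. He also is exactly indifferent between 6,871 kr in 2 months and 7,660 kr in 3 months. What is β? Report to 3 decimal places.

β ≈ 0.894

From the later pair, β·δ^2·6871 = β·δ^3·7660; dividing through, δ = 6871/7660 = 0.89700.
Substituting δ into 2261 = β·δ·2820: β = 2261/(2529.533) ≈ 0.894.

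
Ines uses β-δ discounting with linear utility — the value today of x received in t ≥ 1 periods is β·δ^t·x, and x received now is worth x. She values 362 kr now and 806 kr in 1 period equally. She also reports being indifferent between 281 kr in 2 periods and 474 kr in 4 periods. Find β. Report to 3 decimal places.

Both payoffs in the second observation are in the future, so β drops out: δ^2·281 = δ^4·474 ⇒ δ^2 = 281/474 = 0.59283, so δ = 0.76995.
Now use the now-vs-future pair: 362 = β·δ·806 gives β = 362/(0.76995·806) ≈ 0.583.

β ≈ 0.583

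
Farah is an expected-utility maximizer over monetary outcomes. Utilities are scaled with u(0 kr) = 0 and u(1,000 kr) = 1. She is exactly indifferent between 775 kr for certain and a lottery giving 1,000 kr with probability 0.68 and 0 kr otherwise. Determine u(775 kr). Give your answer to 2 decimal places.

0.68

The indifference gives u(775 kr) = 0.68·u(1,000 kr) + 0.32·u(0 kr) = 0.68·1 + 0.32·0 = 0.68.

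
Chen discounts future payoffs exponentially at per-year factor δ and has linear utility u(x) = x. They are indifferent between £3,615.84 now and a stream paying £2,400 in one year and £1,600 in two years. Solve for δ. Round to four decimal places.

δ ≈ 0.9300

Equating present values: 3615.84 = 2400δ + 1600δ².
That is, 1600δ² + 2400δ − 3615.84 = 0, a quadratic in δ.
The positive root is δ = [−2400 + √(2400² + 4·1600·3615.84)] / (2·1600) = (−2400 + 5376.000)/3200 ≈ 0.9300.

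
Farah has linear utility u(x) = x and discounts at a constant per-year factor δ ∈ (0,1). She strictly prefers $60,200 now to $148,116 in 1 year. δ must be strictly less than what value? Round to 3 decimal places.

Under u(x) = x this choice says 60200 > δ·148116.
Dividing through by 148116 gives δ < 0.40644.

δ < 0.406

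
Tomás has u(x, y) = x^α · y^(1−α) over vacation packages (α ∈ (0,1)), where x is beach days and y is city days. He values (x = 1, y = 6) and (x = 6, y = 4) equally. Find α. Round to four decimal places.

α ≈ 0.1845

Set the two utilities equal: 1^α·6^(1−α) = 6^α·4^(1−α).
(1/6)^α = (4/6)^(1−α); take logs: α·ln(1/6) = (1−α)·ln(4/6), i.e. α·-1.7917595 = (1−α)·-0.4054651.
With A = -1.7917595 and B = -0.4054651: α·A = (1−α)·B, so α = B/(A+B) = -0.4054651/-2.1972246 ≈ 0.1845.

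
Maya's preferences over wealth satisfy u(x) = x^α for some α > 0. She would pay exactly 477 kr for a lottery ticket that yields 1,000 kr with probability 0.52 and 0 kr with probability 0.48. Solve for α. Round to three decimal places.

EU(lottery) = 0.52·1000^α + 0.48·0 = 0.52·1000^α.
Setting u(477) equal to that: 477^α = 0.52·1000^α ⇒ (477/1000)^α = 0.52.
Taking logs: α·ln(477/1000) = ln(0.52), so α = -0.653926 / -0.740239 ≈ 0.883.

α ≈ 0.883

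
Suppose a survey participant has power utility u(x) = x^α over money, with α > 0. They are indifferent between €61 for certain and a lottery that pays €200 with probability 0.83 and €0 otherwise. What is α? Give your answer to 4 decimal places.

The lottery's expected utility is 0.83·u(200) + 0.17·u(0) = 0.83·200^α (since u(0) = 0 for α > 0).
Equating: 61^α = 0.83·200^α, i.e. 0.3050^α = 0.83.
Take logs: α = ln 0.83 / ln(61/200) ≈ 0.156917.

α ≈ 0.1569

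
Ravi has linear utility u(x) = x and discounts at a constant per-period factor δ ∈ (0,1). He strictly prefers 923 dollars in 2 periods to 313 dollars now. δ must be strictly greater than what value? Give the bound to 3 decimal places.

δ > 0.582

Under u(x) = x this choice says 313 < δ^2·923.
Hence δ^2 > 313/923 = 0.33911, and x ↦ x^(1/2) is increasing on (0,∞).
δ > 0.33911^(1/2) = 0.582.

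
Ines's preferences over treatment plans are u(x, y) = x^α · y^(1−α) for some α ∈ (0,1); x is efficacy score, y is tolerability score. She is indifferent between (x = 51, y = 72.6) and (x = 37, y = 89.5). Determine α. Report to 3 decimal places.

α ≈ 0.395

Indifference: 51^α · 72.6^(1−α) = 37^α · 89.5^(1−α).
Rearrange to (51/37)^α = (89.5/72.6)^(1−α) and take logs: α·0.320908 = (1−α)·0.209274.
With A = 0.320908 and B = 0.209274: α·A = (1−α)·B, so α = B/(A+B) = 0.209274/0.530182 ≈ 0.395.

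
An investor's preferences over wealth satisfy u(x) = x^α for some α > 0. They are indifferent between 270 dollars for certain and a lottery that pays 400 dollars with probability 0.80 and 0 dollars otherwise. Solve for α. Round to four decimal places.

EU(lottery) = 0.80·400^α + 0.20·0 = 0.80·400^α.
Setting u(270) equal to that: 270^α = 0.80·400^α ⇒ (270/400)^α = 0.80.
α = ln(0.80) / ln(270/400) = -0.2231436/-0.3930426 ≈ 0.5677.

α ≈ 0.5677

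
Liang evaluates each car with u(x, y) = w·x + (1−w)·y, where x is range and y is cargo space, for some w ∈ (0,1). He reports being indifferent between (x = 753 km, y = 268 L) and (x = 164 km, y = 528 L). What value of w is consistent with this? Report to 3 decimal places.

w = 0.306

Equating utilities: w·753 + (1−w)·268 = w·164 + (1−w)·528.
Collecting terms: w·589 = (1−w)·260.
So w/(1−w) = 260/589 = 0.4414, giving w = 260/(589+260) = 0.306.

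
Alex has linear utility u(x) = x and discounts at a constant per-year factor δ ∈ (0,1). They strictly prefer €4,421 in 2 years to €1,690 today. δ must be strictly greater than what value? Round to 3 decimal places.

Comparing present values: 1690 < δ^2·4421.
Dividing by 4421: δ^2 > 0.38227. Both sides are positive, so the square root keeps the direction.
δ > 0.38227^(1/2) = 0.618.

δ > 0.618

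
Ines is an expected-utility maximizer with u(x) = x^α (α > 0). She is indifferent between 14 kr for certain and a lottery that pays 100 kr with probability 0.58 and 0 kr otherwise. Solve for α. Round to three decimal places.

EU(lottery) = 0.58·100^α + 0.42·0 = 0.58·100^α.
Indifference: 14^α = 0.58·100^α, so (14/100)^α = 0.58.
Taking logs: α·ln(14/100) = ln(0.58), so α = -0.544727 / -1.966113 ≈ 0.277.

α ≈ 0.277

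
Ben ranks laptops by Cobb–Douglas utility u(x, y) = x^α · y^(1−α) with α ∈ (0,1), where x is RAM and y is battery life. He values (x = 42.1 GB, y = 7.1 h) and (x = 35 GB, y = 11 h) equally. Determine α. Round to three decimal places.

Set the two utilities equal: 42.1^α·7.1^(1−α) = 35^α·11^(1−α).
Taking logs: α·ln 42.1 + (1−α)·ln 7.1 = α·ln 35 + (1−α)·ln 11, i.e. α·0.184700 = (1−α)·0.437800.
With A = 0.184700 and B = 0.437800: α·A = (1−α)·B, so α = B/(A+B) = 0.437800/0.622500 ≈ 0.703.

α ≈ 0.703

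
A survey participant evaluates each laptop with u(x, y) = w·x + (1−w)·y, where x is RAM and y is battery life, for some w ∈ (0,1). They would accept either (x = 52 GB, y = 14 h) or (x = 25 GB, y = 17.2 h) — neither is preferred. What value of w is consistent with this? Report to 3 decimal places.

u(52,14) = u(25,17.2) means w·52 + (1−w)·14 = w·25 + (1−w)·17.2.
Collecting terms: w·27 = (1−w)·3.2.
So w/(1−w) = 3.2/27 = 0.1185, giving w = 3.2/(27+3.2) = 0.106.

w = 0.106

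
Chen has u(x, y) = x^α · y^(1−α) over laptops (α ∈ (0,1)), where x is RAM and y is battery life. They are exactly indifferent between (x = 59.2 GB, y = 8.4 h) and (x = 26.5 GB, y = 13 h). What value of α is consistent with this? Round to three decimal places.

α ≈ 0.352

Set the two utilities equal: 59.2^α·8.4^(1−α) = 26.5^α·13^(1−α).
Rearrange to (59.2/26.5)^α = (13/8.4)^(1−α) and take logs: α·0.803777 = (1−α)·0.436718.
With A = 0.803777 and B = 0.436718: α·A = (1−α)·B, so α = B/(A+B) = 0.436718/1.240495 ≈ 0.352.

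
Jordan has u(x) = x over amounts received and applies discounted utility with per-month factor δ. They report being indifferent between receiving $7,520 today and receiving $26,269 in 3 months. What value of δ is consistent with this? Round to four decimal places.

δ ≈ 0.6591

The payoff in 3 months is discounted by δ^3, so u(7520) = δ^3·u(26269) and δ^3 = u(7520)/u(26269).
With u(x) = x: δ^3 = 7520/26269 = 0.28627.
Taking the cube root: δ = 0.28627^(1/3) ≈ 0.6591.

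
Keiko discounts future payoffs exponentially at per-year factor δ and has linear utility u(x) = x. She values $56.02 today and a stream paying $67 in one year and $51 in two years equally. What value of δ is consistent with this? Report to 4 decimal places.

Equating present values: 56.02 = 67δ + 51δ².
So 51δ² + 67δ − 56.02 = 0.
δ = (−67 + √(67² + 4·51·56.02)) / (2·51) = (−67 + √15917.08) / 102 ≈ 0.5800.

δ ≈ 0.5800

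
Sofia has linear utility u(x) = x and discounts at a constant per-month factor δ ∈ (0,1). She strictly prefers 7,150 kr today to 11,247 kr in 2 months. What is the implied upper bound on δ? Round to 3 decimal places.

δ < 0.797

Under u(x) = x this choice says 7150 > δ^2·11247.
So δ^2 < 7150/11247 = 0.63573; taking the square root of both positive sides preserves the inequality.
δ < 0.63573^(1/2) = 0.797.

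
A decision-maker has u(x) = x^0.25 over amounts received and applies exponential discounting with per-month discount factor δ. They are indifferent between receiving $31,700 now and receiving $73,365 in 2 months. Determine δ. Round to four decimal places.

The payoff in 2 months is discounted by δ^2, so u(31700) = δ^2·u(73365) and δ^2 = u(31700)/u(73365).
With u(x) = x^0.25: δ^2 = 31700^0.25/73365^0.25 = (31700/73365)^0.25 = 0.81076.
Taking the square root: δ = 0.81076^(1/2) ≈ 0.9004.

δ ≈ 0.9004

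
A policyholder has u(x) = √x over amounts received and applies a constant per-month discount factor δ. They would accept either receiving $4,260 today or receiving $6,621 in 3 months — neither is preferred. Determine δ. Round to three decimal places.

δ ≈ 0.929

The payoff in 3 months is discounted by δ^3, so u(4260) = δ^3·u(6621) and δ^3 = u(4260)/u(6621).
Since u(x) = √x, δ^3 = √(4260/6621) = 0.80213.
Taking the cube root: δ = 0.80213^(1/3) ≈ 0.929.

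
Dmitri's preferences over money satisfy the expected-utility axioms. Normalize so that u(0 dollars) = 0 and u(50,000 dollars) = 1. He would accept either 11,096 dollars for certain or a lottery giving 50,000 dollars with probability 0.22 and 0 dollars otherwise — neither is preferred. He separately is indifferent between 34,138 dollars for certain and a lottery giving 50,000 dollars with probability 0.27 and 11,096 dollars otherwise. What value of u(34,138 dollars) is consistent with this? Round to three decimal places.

The first gamble pins u(11,096 dollars): it must equal 0.22·1 + 0.78·0 = 0.22.
The second indifference gives u(34,138 dollars) = 0.27·u(50,000 dollars) + 0.73·u(11,096 dollars) = 0.27·1.00 + 0.73·0.22 = 0.4306.

0.431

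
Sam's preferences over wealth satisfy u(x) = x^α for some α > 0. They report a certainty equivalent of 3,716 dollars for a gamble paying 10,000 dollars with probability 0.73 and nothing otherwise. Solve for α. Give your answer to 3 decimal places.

α ≈ 0.318

Since u(0) = 0, the lottery's EU is 0.73·10000^α.
Setting u(3716) equal to that: 3716^α = 0.73·10000^α ⇒ (3716/10000)^α = 0.73.
Taking logs: α·ln(3716/10000) = ln(0.73), so α = -0.314711 / -0.989937 ≈ 0.318.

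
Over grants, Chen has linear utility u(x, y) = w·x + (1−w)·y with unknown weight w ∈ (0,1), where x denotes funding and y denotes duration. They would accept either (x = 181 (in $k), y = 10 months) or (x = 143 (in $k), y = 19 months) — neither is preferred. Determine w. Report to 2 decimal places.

Indifference: w·181 + (1−w)·10 = w·143 + (1−w)·19.
w·(181−143) = (1−w)·(19−10), i.e. w·38 = (1−w)·9.
Hence w = 9/(38+9) = 9/47 = 0.19.

w = 0.19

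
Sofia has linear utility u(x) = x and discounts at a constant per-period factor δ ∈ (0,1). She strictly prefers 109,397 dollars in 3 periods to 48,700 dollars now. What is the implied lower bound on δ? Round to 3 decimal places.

δ > 0.764

Under u(x) = x this choice says 48700 < δ^3·109397.
So δ^3 > 48700/109397 = 0.44517; taking the cube root of both positive sides preserves the inequality.
δ > (48700/109397)^(1/3) ≈ 0.764.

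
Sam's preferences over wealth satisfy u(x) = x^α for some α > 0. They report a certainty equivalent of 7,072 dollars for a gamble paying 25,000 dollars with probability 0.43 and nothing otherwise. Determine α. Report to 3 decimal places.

EU(lottery) = 0.43·25000^α + 0.57·0 = 0.43·25000^α.
Setting u(7072) equal to that: 7072^α = 0.43·25000^α ⇒ (7072/25000)^α = 0.43.
α = ln(0.43) / ln(7072/25000) = -0.843970/-1.262732 ≈ 0.668.

α ≈ 0.668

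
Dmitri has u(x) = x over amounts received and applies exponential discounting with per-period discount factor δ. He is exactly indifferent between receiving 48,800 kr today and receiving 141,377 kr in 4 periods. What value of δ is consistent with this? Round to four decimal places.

The payoff in 4 periods is discounted by δ^4, so u(48800) = δ^4·u(141377) and δ^4 = u(48800)/u(141377).
With u(x) = x: δ^4 = 48800/141377 = 0.34518.
Hence δ = (0.34518)^(1/4) = 0.766497.

δ ≈ 0.7665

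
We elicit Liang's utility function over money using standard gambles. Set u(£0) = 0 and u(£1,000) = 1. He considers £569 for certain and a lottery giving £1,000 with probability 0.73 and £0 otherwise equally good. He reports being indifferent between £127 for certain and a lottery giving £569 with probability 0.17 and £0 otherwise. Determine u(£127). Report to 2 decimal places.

From the first indifference, u(£569) = 0.73·u(£1,000) + 0.27·u(£0) = 0.73·1 + 0.27·0 = 0.73.
The second indifference gives u(£127) = 0.17·u(£569) + 0.83·u(£0) = 0.17·0.73 + 0.83·0.00 = 0.1241.

0.12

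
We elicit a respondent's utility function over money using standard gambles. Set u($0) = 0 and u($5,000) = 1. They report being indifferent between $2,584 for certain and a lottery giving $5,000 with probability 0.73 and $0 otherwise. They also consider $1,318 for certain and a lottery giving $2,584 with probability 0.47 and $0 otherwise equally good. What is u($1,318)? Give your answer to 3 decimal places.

The first gamble pins u($2,584): it must equal 0.73·1 + 0.27·0 = 0.73.
Chaining: u($1,318) = 0.47·0.73 + 0.53·0.00 = 0.3431.

0.343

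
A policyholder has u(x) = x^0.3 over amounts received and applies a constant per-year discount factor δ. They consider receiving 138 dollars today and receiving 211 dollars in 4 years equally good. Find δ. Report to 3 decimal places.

The payoff in 4 years is discounted by δ^4, so u(138) = δ^4·u(211) and δ^4 = u(138)/u(211).
With u(x) = x^0.3: δ^4 = 138^0.3/211^0.3 = (138/211)^0.3 = 0.88040.
Hence δ = (0.88040)^(1/4) = 0.96866.

δ ≈ 0.969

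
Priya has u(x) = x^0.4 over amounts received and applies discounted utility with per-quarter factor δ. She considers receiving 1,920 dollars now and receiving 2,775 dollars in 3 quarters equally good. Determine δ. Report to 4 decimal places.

Indifference means u(1920) = δ^3 · u(2775), so δ^3 = u(1920)/u(2775).
Since u(x) = x^0.4, δ^3 = (1920/2775)^0.4 = 0.69189^0.4 = 0.86301.
Hence δ = (0.86301)^(1/3) = 0.952076.

δ ≈ 0.9521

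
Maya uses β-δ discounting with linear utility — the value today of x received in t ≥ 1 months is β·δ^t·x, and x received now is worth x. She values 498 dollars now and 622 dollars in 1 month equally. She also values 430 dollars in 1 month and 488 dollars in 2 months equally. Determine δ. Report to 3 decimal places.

δ ≈ 0.881

From the later pair, β·δ^1·430 = β·δ^2·488; dividing through, δ = 430/488 = 0.88115.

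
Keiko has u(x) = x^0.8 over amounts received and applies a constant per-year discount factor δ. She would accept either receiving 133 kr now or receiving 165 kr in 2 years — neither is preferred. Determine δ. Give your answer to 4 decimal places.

Indifference means u(133) = δ^2 · u(165), so δ^2 = u(133)/u(165).
With u(x) = x^0.8: δ^2 = 133^0.8/165^0.8 = (133/165)^0.8 = 0.84158.
So δ = 0.84158^(1/2) ≈ 0.9174.

δ ≈ 0.9174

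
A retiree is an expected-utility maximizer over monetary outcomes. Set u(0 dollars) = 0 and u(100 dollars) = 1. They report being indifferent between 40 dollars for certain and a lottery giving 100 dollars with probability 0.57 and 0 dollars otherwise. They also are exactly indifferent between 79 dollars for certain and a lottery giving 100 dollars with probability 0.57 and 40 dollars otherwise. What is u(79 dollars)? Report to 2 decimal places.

0.82

The first gamble pins u(40 dollars): it must equal 0.57·1 + 0.43·0 = 0.57.
The second indifference gives u(79 dollars) = 0.57·u(100 dollars) + 0.43·u(40 dollars) = 0.57·1.00 + 0.43·0.57 = 0.8151.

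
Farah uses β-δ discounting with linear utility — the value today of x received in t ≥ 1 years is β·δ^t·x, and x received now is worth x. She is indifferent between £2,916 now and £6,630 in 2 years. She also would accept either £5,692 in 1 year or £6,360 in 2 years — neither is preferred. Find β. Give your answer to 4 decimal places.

From the later pair, β·δ^1·5692 = β·δ^2·6360; dividing through, δ = 5692/6360 = 0.89497.
Substituting δ into 2916 = β·δ^2·6630: β = 2916/(5310.423) ≈ 0.5491.

β ≈ 0.5491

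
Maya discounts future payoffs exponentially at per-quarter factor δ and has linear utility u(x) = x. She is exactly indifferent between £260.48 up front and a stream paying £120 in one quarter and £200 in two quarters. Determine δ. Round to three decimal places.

δ ≈ 0.880

The stream is worth 120δ + 200δ² today, so 120δ + 200δ² = 260.48.
That is, 200δ² + 120δ − 260.48 = 0, a quadratic in δ.
δ = (−120 + √(120² + 4·200·260.48)) / (2·200) = (−120 + √222784.00) / 400 ≈ 0.880.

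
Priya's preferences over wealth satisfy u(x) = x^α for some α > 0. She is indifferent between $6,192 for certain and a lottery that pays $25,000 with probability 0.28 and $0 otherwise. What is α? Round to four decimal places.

EU(lottery) = 0.28·25000^α + 0.72·0 = 0.28·25000^α.
Equating: 6192^α = 0.28·25000^α, i.e. 0.2477^α = 0.28.
Take logs: α = ln 0.28 / ln(6192/25000) ≈ 0.912116.

α ≈ 0.9121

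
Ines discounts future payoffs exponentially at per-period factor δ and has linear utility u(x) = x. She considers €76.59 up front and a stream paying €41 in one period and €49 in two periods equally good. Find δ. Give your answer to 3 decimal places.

Present value of the stream is 41·δ + 49·δ². Indifference gives 41δ + 49δ² = 76.59.
So 49δ² + 41δ − 76.59 = 0.
By the quadratic formula (taking the positive root), δ = (−41 + √16692.64) / 98 ≈ 0.900.

δ ≈ 0.900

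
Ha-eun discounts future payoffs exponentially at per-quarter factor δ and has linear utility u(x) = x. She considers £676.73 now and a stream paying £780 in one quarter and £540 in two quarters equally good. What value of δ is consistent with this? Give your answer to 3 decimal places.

Present value of the stream is 780·δ + 540·δ². Indifference gives 780δ + 540δ² = 676.73.
Rearranged: 540δ² + 780δ − 676.73 = 0.
δ = (−780 + √(780² + 4·540·676.73)) / (2·540) = (−780 + √2070136.80) / 1080 ≈ 0.610.

δ ≈ 0.610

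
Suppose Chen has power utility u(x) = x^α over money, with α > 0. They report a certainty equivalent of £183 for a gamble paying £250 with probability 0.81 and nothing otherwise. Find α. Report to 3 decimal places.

α ≈ 0.675

EU(lottery) = 0.81·250^α + 0.19·0 = 0.81·250^α.
Setting u(183) equal to that: 183^α = 0.81·250^α ⇒ (183/250)^α = 0.81.
α = ln(0.81) / ln(183/250) = -0.210721/-0.311975 ≈ 0.675.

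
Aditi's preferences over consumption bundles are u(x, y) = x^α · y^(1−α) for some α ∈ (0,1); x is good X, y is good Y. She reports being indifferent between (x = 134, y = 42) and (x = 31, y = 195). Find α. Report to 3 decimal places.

Set the two utilities equal: 134^α·42^(1−α) = 31^α·195^(1−α).
Taking logs: α·ln 134 + (1−α)·ln 42 = α·ln 31 + (1−α)·ln 195, i.e. α·1.463853 = (1−α)·1.535330.
So α/(1−α) = (1.535330)/(1.463853) = 1.048828, and α = 1.048828/2.048828 ≈ 0.512.

α ≈ 0.512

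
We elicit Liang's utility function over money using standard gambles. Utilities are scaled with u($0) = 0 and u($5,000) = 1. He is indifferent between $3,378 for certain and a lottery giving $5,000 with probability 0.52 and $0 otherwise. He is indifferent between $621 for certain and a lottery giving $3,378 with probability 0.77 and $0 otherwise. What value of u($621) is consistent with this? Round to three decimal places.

0.400

The first gamble pins u($3,378): it must equal 0.52·1 + 0.48·0 = 0.52.
Then u($621) = 0.77·u($3,378) + 0.23·u($0) = 0.77·0.52 + 0.23·0.00 = 0.4004.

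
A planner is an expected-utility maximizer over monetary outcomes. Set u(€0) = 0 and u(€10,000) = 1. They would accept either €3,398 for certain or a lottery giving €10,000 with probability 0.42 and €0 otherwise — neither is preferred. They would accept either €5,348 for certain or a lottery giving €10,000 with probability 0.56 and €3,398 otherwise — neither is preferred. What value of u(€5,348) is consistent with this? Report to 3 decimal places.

First, u(€3,398) = 0.42·u(€10,000) + 0.58·u(€0) = 0.42.
Chaining: u(€5,348) = 0.56·1.00 + 0.44·0.42 = 0.7448.

0.745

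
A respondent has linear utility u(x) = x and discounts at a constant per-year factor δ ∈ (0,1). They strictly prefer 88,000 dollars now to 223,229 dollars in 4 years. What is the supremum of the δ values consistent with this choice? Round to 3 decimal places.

The preference means 88000 > δ^4·223229.
So δ^4 < 88000/223229 = 0.39421; taking the 4th root of both positive sides preserves the inequality.
δ < (88000/223229)^(1/4) ≈ 0.792.

δ < 0.792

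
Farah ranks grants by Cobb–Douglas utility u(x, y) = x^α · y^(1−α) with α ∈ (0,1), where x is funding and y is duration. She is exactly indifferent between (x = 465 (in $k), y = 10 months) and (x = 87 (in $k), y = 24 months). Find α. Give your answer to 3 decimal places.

Indifference: 465^α · 10^(1−α) = 87^α · 24^(1−α).
Taking logs: α·ln 465 + (1−α)·ln 10 = α·ln 87 + (1−α)·ln 24, i.e. α·1.676129 = (1−α)·0.875469.
So α/(1−α) = (0.875469)/(1.676129) = 0.522316, and α = 0.522316/1.522316 ≈ 0.343.

α ≈ 0.343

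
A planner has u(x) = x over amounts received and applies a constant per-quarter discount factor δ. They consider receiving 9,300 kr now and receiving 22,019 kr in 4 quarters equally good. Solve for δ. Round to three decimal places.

δ ≈ 0.806

Equating discounted utilities: u(9300) = δ^4·u(22019) ⇒ δ^4 = u(9300)/u(22019).
With u(x) = x: δ^4 = 9300/22019 = 0.42236.
So δ = 0.42236^(1/4) ≈ 0.806.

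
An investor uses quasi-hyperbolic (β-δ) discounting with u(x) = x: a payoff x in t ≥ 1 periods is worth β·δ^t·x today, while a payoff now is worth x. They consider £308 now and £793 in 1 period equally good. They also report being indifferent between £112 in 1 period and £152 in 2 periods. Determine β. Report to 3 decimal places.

β ≈ 0.527

From the later pair, β·δ^1·112 = β·δ^2·152; dividing through, δ = 112/152 = 0.73684.
The first indifference: 308 = β·δ·793, so β = 308/(δ·793) = 308/(0.73684·793) ≈ 0.527.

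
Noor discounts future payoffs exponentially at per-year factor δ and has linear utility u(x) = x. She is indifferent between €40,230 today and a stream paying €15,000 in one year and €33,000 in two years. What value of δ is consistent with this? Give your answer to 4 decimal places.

Equating present values: 40230 = 15000δ + 33000δ².
Rearranged: 33000δ² + 15000δ − 40230 = 0.
The positive root is δ = [−15000 + √(15000² + 4·33000·40230)] / (2·33000) = (−15000 + 74400.000)/66000 ≈ 0.9000.

δ ≈ 0.9000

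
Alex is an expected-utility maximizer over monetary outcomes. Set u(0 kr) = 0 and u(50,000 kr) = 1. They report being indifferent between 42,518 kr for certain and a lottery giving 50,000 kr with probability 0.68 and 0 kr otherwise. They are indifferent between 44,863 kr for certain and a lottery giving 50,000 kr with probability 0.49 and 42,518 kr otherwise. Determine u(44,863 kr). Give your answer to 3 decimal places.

The first gamble pins u(42,518 kr): it must equal 0.68·1 + 0.32·0 = 0.68.
The second indifference gives u(44,863 kr) = 0.49·u(50,000 kr) + 0.51·u(42,518 kr) = 0.49·1.00 + 0.51·0.68 = 0.8368.

0.837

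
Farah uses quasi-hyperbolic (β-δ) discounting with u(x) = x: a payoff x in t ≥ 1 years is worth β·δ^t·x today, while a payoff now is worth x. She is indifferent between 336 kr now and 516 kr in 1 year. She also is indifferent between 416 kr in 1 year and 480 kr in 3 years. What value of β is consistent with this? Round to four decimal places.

β ≈ 0.6995

The second indifference involves only future payoffs, so β cancels: β·δ^1·416 = β·δ^3·480, giving δ^2 = 416/480 = 0.86667, so δ = 0.93095.
Substituting δ into 336 = β·δ·516: β = 336/(480.370) ≈ 0.6995.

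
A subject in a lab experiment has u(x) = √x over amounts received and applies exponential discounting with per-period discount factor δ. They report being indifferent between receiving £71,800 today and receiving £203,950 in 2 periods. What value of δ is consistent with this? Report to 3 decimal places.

Equating discounted utilities: u(71800) = δ^2·u(203950) ⇒ δ^2 = u(71800)/u(203950).
Since u(x) = √x, δ^2 = √(71800/203950) = 0.59334.
Taking the square root: δ = 0.59334^(1/2) ≈ 0.770.

δ ≈ 0.770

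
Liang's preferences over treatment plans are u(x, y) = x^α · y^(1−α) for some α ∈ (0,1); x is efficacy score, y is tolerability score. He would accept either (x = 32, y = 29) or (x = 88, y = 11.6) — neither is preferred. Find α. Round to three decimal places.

α ≈ 0.475

The Cobb–Douglas utilities coincide, so 32^α·29^(1−α) = 88^α·11.6^(1−α).
Rearrange to (32/88)^α = (11.6/29)^(1−α) and take logs: α·-1.011601 = (1−α)·-0.916291.
With A = -1.011601 and B = -0.916291: α·A = (1−α)·B, so α = B/(A+B) = -0.916291/-1.927892 ≈ 0.475.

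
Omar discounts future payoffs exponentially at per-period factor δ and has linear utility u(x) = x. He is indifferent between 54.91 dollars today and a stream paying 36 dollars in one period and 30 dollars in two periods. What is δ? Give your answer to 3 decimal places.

δ ≈ 0.880

The stream is worth 36δ + 30δ² today, so 36δ + 30δ² = 54.91.
So 30δ² + 36δ − 54.91 = 0.
δ = (−36 + √(36² + 4·30·54.91)) / (2·30) = (−36 + √7885.20) / 60 ≈ 0.880.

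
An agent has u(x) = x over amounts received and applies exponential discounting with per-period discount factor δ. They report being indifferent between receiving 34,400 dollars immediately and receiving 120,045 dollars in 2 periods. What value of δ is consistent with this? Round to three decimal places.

δ ≈ 0.535

Indifference means u(34400) = δ^2 · u(120045), so δ^2 = u(34400)/u(120045).
With u(x) = x: δ^2 = 34400/120045 = 0.28656.
So δ = 0.28656^(1/2) ≈ 0.535.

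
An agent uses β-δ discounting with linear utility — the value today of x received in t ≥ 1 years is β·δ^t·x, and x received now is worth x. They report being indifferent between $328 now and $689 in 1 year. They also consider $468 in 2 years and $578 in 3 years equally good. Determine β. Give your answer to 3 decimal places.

The second indifference involves only future payoffs, so β cancels: β·δ^2·468 = β·δ^3·578, giving δ = 468/578 = 0.80969.
The first indifference: 328 = β·δ·689, so β = 328/(δ·689) = 328/(0.80969·689) ≈ 0.588.

β ≈ 0.588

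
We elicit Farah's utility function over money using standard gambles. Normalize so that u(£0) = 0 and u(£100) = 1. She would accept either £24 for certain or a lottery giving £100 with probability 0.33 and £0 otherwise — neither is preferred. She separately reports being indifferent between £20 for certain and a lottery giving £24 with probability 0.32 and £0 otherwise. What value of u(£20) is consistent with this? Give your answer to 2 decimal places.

First, u(£24) = 0.33·u(£100) + 0.67·u(£0) = 0.33.
The second indifference gives u(£20) = 0.32·u(£24) + 0.68·u(£0) = 0.32·0.33 + 0.68·0.00 = 0.1056.

0.11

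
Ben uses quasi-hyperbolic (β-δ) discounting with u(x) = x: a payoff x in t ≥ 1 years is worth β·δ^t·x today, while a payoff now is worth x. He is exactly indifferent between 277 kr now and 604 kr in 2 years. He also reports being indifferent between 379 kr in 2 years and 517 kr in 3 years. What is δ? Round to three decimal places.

From the later pair, β·δ^2·379 = β·δ^3·517; dividing through, δ = 379/517 = 0.73308.

δ ≈ 0.733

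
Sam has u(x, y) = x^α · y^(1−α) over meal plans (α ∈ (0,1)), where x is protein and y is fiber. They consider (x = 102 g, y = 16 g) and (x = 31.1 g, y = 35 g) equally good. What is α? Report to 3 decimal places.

Set the two utilities equal: 102^α·16^(1−α) = 31.1^α·35^(1−α).
Rearrange to (102/31.1)^α = (35/16)^(1−α) and take logs: α·1.187765 = (1−α)·0.782759.
Thus α·(1.970524) = 0.782759, so α = 0.782759/1.970524 ≈ 0.397.

α ≈ 0.397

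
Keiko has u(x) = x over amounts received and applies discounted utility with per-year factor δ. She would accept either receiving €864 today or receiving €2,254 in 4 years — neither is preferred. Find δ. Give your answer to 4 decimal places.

Indifference means u(864) = δ^4 · u(2254), so δ^4 = u(864)/u(2254).
With u(x) = x: δ^4 = 864/2254 = 0.38332.
Taking the 4th root: δ = 0.38332^(1/4) ≈ 0.7868.

δ ≈ 0.7868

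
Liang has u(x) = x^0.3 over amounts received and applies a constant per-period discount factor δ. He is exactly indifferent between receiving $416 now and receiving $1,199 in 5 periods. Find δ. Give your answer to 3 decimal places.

δ ≈ 0.938

The payoff in 5 periods is discounted by δ^5, so u(416) = δ^5·u(1199) and δ^5 = u(416)/u(1199).
Since u(x) = x^0.3, δ^5 = (416/1199)^0.3 = 0.34696^0.3 = 0.72792.
Hence δ = (0.72792)^(1/5) = 0.93846.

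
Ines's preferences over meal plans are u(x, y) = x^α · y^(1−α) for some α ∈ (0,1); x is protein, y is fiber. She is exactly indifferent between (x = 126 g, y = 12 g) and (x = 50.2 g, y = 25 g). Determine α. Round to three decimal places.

α ≈ 0.444

Indifference: 126^α · 12^(1−α) = 50.2^α · 25^(1−α).
(126/50.2)^α = (25/12)^(1−α); take logs: α·ln(126/50.2) = (1−α)·ln(25/12), i.e. α·0.920267 = (1−α)·0.733969.
Thus α·(1.654236) = 0.733969, so α = 0.733969/1.654236 ≈ 0.444.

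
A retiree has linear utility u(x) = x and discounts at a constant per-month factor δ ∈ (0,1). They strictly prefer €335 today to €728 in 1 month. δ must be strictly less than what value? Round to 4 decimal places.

Comparing present values: 335 > δ·728.
So δ < 335/728 = 0.46016.

δ < 0.4602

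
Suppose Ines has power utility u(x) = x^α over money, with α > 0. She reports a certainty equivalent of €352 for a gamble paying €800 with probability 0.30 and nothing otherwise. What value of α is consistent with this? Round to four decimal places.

α ≈ 1.4665

Since u(0) = 0, the lottery's EU is 0.30·800^α.
Setting u(352) equal to that: 352^α = 0.30·800^α ⇒ (352/800)^α = 0.30.
Take logs: α = ln 0.30 / ln(352/800) ≈ 1.466506.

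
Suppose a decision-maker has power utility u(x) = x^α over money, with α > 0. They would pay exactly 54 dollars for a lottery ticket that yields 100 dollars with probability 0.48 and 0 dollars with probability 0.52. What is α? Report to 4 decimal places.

α ≈ 1.1911

The lottery's expected utility is 0.48·u(100) + 0.52·u(0) = 0.48·100^α (since u(0) = 0 for α > 0).
Equating: 54^α = 0.48·100^α, i.e. 0.5400^α = 0.48.
α = ln(0.48) / ln(54/100) = -0.7339692/-0.6161861 ≈ 1.1911.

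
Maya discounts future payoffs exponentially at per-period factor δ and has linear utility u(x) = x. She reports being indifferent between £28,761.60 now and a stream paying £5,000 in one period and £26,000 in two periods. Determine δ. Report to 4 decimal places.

δ ≈ 0.9600

Present value of the stream is 5000·δ + 26000·δ². Indifference gives 5000δ + 26000δ² = 28761.60.
So 26000δ² + 5000δ − 28761.60 = 0.
By the quadratic formula (taking the positive root), δ = (−5000 + √3016206400.00) / 52000 ≈ 0.9600.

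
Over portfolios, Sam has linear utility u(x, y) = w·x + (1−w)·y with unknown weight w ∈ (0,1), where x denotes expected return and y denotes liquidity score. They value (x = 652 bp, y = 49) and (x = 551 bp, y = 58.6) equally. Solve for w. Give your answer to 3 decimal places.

Indifference: w·652 + (1−w)·49 = w·551 + (1−w)·58.6.
Rearranging, 101·w − 9.6·(1−w) = 0.
Hence w = 9.6/(101+9.6) = 9.6/110.6 = 0.087.

w = 0.087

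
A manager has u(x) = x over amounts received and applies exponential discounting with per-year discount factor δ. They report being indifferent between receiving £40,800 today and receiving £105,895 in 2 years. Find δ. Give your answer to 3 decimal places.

δ ≈ 0.621

Indifference means u(40800) = δ^2 · u(105895), so δ^2 = u(40800)/u(105895).
With u(x) = x: δ^2 = 40800/105895 = 0.38529.
So δ = 0.38529^(1/2) ≈ 0.621.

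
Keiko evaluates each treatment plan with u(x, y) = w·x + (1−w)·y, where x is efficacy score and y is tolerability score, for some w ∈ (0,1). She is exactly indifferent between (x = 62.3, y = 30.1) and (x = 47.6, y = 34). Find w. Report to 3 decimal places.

u(62.3,30.1) = u(47.6,34) means w·62.3 + (1−w)·30.1 = w·47.6 + (1−w)·34.
Collecting terms: w·14.7 = (1−w)·3.9.
Hence w = 3.9/(14.7+3.9) = 3.9/18.6 = 0.210.

w = 0.210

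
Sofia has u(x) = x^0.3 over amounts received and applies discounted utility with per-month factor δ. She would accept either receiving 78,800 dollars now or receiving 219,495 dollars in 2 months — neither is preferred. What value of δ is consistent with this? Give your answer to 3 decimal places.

δ ≈ 0.858

Equating discounted utilities: u(78800) = δ^2·u(219495) ⇒ δ^2 = u(78800)/u(219495).
Since u(x) = x^0.3, δ^2 = (78800/219495)^0.3 = 0.35901^0.3 = 0.73541.
Taking the square root: δ = 0.73541^(1/2) ≈ 0.858.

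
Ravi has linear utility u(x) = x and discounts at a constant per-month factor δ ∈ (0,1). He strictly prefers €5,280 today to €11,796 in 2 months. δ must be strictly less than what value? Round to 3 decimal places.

δ < 0.669

The preference means 5280 > δ^2·11796.
Dividing by 11796: δ^2 < 0.44761. Both sides are positive, so the square root keeps the direction.
δ < 0.44761^(1/2) = 0.669.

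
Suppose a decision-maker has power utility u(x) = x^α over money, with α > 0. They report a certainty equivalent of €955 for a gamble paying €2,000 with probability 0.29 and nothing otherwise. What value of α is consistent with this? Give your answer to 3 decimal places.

The lottery's expected utility is 0.29·u(2000) + 0.71·u(0) = 0.29·2000^α (since u(0) = 0 for α > 0).
Indifference: 955^α = 0.29·2000^α, so (955/2000)^α = 0.29.
Take logs: α = ln 0.29 / ln(955/2000) ≈ 1.67463.

α ≈ 1.675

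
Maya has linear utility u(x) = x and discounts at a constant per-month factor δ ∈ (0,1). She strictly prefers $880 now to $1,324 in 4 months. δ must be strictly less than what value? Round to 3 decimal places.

Comparing present values: 880 > δ^4·1324.
So δ^4 < 880/1324 = 0.66465; taking the 4th root of both positive sides preserves the inequality.
δ < (880/1324)^(1/4) ≈ 0.903.

δ < 0.903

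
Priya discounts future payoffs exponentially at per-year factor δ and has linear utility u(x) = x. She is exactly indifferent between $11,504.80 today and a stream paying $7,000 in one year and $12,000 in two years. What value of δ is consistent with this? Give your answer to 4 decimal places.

Present value of the stream is 7000·δ + 12000·δ². Indifference gives 7000δ + 12000δ² = 11504.80.
That is, 12000δ² + 7000δ − 11504.80 = 0, a quadratic in δ.
δ = (−7000 + √(7000² + 4·12000·11504.80)) / (2·12000) = (−7000 + √601230400.00) / 24000 ≈ 0.7300.

δ ≈ 0.7300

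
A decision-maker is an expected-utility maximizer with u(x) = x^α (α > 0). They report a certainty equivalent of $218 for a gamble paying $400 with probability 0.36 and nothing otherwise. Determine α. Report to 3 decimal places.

EU(lottery) = 0.36·400^α + 0.64·0 = 0.36·400^α.
Equating: 218^α = 0.36·400^α, i.e. 0.5450^α = 0.36.
Take logs: α = ln 0.36 / ln(218/400) ≈ 1.68320.

α ≈ 1.683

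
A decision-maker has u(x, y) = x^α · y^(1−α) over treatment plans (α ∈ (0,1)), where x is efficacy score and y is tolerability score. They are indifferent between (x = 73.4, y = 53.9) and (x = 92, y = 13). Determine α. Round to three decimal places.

The Cobb–Douglas utilities coincide, so 73.4^α·53.9^(1−α) = 92^α·13^(1−α).
Taking logs: α·ln 73.4 + (1−α)·ln 53.9 = α·ln 92 + (1−α)·ln 13, i.e. α·-0.225865 = (1−α)·-1.422181.
Thus α·(-1.648046) = -1.422181, so α = -1.422181/-1.648046 ≈ 0.863.

α ≈ 0.863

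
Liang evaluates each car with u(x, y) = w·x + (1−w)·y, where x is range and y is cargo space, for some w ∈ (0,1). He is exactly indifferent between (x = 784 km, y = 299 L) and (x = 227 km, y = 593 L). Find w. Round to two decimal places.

Indifference: w·784 + (1−w)·299 = w·227 + (1−w)·593.
Collecting terms: w·557 = (1−w)·294.
So w/(1−w) = 294/557 = 0.5278, giving w = 294/(557+294) = 0.35.

w = 0.35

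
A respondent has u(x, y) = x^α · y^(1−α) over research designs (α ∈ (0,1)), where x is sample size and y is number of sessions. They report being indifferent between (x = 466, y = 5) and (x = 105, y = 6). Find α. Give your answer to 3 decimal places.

α ≈ 0.109

Indifference: 466^α · 5^(1−α) = 105^α · 6^(1−α).
Rearrange to (466/105)^α = (6/5)^(1−α) and take logs: α·1.490225 = (1−α)·0.182322.
So α/(1−α) = (0.182322)/(1.490225) = 0.122345, and α = 0.122345/1.122345 ≈ 0.109.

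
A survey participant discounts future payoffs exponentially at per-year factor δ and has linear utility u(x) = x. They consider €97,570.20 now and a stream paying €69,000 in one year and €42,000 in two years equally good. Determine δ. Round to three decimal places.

δ ≈ 0.910

Equating present values: 97570.20 = 69000δ + 42000δ².
Rearranged: 42000δ² + 69000δ − 97570.20 = 0.
δ = (−69000 + √(69000² + 4·42000·97570.20)) / (2·42000) = (−69000 + √21152793600.00) / 84000 ≈ 0.910.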